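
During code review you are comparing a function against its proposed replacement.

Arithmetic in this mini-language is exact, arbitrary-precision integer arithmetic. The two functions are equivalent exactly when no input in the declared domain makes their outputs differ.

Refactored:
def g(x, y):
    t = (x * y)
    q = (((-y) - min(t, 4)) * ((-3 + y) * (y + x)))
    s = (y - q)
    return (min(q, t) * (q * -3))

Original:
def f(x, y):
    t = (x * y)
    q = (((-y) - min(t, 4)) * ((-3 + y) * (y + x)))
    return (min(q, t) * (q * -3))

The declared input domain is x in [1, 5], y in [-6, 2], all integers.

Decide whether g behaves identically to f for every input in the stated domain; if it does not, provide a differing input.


Side by side, the visible changes include: statement counts differ, plus arithmetic usage differs, plus local variable names differ.
Spot check at x=1, y=-5 — f: t becomes -5; next q becomes 320; next final value 4800. g: t becomes -5; next q becomes 320; next s becomes -325; next final value 4800. Both give 4800.
Checked all 45 inputs in the declared domain: the outputs agree on every one.
verdict: equivalent


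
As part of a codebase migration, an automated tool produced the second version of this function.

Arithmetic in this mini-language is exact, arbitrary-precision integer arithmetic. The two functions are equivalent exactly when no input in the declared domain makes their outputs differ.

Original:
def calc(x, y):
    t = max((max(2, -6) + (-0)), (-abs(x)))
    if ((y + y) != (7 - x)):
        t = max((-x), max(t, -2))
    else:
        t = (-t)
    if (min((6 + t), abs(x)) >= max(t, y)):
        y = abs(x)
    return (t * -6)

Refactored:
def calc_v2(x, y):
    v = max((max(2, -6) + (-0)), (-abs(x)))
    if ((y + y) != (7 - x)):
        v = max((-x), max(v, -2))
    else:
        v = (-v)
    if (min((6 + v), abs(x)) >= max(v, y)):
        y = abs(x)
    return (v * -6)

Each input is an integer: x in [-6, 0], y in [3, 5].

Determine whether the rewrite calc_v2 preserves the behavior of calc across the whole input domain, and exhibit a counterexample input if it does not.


Behavior is preserved: although local variable names differ, the outputs never diverge.
One worked example (x=-4, y=5) — calc: t = 2; ((y + y) != (7 - x)) -> true; t = 4; (min((6 + t), abs(x)) >= max(t, y)) -> false; return -24; calc_v2: v = 2; ((y + y) != (7 - x)) -> true; v = 4; (min((6 + v), abs(x)) >= max(v, y)) -> false; return -24; agreement on -24.
An exhaustive pass over the 21 declared inputs shows identical outputs.
verdict: equivalent


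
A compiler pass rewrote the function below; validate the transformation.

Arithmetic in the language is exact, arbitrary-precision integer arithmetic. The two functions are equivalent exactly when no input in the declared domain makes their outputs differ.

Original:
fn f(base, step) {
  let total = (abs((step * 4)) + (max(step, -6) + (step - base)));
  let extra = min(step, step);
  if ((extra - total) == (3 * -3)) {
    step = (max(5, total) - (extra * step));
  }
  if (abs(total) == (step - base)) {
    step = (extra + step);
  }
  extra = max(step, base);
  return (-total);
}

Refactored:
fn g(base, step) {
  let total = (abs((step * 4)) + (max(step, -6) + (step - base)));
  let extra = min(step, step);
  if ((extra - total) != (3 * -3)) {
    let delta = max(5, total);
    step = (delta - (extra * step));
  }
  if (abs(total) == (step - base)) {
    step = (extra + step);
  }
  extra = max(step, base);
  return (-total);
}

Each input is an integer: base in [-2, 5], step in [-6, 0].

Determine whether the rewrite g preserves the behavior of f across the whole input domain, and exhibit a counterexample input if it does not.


Although `((extra - total) == (3 * -3))` became `((extra - total) != (3 * -3))`, no input in the stated domain can expose it.
As a probe, take base=2, step=-3: f runs total=4, then extra=-3, then ((extra - total) == (3 * -3)) is false, then (abs(total) == (step - base)) is false, then extra=2, then returns -4; g runs total=4, then extra=-3, then ((extra - total) != (3 * -3)) is true, then delta=5, then step=-4, then (abs(total) == (step - base)) is false, then extra=2, then returns -4; both end at -4.
Checked all 56 inputs in the declared domain: the outputs agree on every one.
verdict: equivalent


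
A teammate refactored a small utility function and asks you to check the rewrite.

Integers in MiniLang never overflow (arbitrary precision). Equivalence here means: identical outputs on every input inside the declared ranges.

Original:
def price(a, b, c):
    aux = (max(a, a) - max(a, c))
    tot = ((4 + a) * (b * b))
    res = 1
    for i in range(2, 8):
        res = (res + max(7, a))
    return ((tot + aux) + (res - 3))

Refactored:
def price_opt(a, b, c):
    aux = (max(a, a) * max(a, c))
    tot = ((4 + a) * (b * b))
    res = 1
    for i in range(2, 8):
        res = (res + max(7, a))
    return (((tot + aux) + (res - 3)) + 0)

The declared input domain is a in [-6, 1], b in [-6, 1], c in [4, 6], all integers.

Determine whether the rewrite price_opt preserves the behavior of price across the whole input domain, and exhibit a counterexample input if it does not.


The rewrite breaks on a=-6, b=-6, c=4, where the results are -42 and -56.
price: aux := -10 | tot := -72 | res := 1 | iter i=2: | res := 8 | iter i=3: | res := 15 | iter i=4: | res := 22 | iter i=5: | res := 29 | iter i=6: | res := 36 | iter i=7: | res := 43 | result -42
price_opt: aux := -24 | tot := -72 | res := 1 | iter i=2: | res := 8 | iter i=3: | res := 15 | iter i=4: | res := 22 | iter i=5: | res := 29 | iter i=6: | res := 36 | iter i=7: | res := 43 | result -56
verdict: not equivalent; witness: a=-6, b=-6, c=4


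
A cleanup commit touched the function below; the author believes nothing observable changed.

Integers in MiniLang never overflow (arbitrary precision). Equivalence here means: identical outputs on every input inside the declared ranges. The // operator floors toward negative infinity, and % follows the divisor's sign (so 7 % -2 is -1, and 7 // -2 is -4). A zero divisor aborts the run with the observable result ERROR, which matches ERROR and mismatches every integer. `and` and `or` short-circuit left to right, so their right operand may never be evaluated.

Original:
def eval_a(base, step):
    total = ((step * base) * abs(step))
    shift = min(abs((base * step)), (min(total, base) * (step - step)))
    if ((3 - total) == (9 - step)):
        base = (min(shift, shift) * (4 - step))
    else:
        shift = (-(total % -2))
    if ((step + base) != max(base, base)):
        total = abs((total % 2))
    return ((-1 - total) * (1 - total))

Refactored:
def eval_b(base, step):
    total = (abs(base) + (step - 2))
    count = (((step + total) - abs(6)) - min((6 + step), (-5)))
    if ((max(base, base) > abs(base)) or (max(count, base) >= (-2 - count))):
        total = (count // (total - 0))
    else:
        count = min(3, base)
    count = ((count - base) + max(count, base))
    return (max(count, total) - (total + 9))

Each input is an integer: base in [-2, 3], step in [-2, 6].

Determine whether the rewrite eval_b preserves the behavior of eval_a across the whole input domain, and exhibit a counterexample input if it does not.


Evaluate both at base=-2, step=-2.
eval_a: total=8, then shift=0, then ((3 - total) == (9 - step)) is false, then shift=0, then ((step + base) != max(base, base)) is true, then total=0, then returns -1
eval_b: total=-2, then count=-5, then ((max(base, base) > abs(base)) or (max(count, base) >= (-2 - count))) is false, then count=-2, then count=-2, then returns -9
-1 != -9, so the rewrite changes behavior.
verdict: not equivalent; witness: base=-2, step=-2


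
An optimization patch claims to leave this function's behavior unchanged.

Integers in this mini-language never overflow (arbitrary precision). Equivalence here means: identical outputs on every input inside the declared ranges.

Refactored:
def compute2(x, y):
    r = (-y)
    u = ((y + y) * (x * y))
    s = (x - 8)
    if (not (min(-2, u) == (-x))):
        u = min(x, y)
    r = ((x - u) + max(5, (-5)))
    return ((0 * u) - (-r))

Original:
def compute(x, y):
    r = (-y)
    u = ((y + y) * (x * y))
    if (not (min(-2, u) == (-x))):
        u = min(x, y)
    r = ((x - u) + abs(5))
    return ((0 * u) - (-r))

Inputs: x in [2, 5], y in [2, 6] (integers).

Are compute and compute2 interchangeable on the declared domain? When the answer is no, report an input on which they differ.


Reading the diff, among the changes: statement counts differ; also min/max/abs usage differs; also arithmetic usage differs; also local variable names differ; also constant usage differs.
Spot check at x=4, y=3 — compute: r becomes -3; next u becomes 72; next (not (min(-2, u) == (-x))) evaluates to true; next u becomes 3; next r becomes 6; next final value 6. compute2: r becomes -3; next u becomes 72; next s becomes -4; next (not (min(-2, u) == (-x))) evaluates to true; next u becomes 3; next r becomes 6; next final value 6. Both give 6.
Sweeping the whole domain (20 inputs) finds no disagreement.
verdict: equivalent


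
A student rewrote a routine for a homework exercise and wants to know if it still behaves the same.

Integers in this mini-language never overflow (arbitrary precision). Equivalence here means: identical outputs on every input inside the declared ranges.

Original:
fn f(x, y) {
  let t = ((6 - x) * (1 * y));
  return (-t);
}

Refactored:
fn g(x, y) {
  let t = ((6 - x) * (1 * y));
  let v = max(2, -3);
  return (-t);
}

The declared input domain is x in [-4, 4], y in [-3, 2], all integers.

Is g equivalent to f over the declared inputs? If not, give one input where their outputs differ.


One difference looks behavioral, but it never changes the outcome for any declared input.
As a probe, take x=2, y=2: f runs t = 8; return -8; g runs t = 8; v = 2; return -8; both end at -8.
Sweeping the whole domain (54 inputs) finds no disagreement.
verdict: equivalent


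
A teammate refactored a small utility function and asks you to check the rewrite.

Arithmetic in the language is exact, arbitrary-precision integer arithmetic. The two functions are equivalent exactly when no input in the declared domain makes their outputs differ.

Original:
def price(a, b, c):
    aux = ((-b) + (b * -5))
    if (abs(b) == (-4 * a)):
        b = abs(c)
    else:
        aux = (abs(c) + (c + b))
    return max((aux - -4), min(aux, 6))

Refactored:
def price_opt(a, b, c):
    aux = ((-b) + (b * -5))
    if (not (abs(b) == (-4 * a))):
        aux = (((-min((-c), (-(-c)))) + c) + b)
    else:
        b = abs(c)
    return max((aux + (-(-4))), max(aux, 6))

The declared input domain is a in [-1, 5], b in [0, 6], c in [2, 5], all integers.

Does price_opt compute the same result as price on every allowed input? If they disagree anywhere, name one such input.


Not equivalent: a=-1, b=4, c=2 separates them (-20 vs 6).
price: aux=-24, then (abs(b) == (-4 * a)) is true, then b=2, then returns -20
price_opt: aux=-24, then (not (abs(b) == (-4 * a))) is false, then b=2, then returns 6
verdict: not equivalent; witness: a=-1, b=4, c=2


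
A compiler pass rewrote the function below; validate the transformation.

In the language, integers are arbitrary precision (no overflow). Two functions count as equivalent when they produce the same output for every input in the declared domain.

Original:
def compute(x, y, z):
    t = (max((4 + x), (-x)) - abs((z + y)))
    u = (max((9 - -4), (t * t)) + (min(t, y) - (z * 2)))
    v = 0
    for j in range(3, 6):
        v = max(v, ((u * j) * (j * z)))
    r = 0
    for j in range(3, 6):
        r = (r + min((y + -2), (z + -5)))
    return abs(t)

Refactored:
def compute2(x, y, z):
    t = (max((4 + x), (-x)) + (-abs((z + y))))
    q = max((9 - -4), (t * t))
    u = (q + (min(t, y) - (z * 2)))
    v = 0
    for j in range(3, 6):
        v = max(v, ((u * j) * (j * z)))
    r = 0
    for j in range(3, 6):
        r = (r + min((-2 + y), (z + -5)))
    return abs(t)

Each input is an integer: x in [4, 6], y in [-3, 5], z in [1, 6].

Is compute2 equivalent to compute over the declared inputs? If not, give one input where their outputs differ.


The two are interchangeable: arithmetic usage differs, plus local variable names differ, plus statement counts differ, and every declared input agrees.
Spot check at x=6, y=-3, z=5 — compute: t := 8 | u := 51 | v := 0 | iter j=3: | v := 2295 | iter j=4: | v := 4080 | iter j=5: | v := 6375 | r := 0 | iter j=3: | r := -5 | iter j=4: | r := -10 | iter j=5: | r := -15 | result 8. compute2: t := 8 | q := 64 | u := 51 | v := 0 | iter j=3: | v := 2295 | iter j=4: | v := 4080 | iter j=5: | v := 6375 | r := 0 | iter j=3: | r := -5 | iter j=4: | r := -10 | iter j=5: | r := -15 | result 8. Both give 8.
Checked all 162 inputs in the declared domain: the outputs agree on every one.
verdict: equivalent


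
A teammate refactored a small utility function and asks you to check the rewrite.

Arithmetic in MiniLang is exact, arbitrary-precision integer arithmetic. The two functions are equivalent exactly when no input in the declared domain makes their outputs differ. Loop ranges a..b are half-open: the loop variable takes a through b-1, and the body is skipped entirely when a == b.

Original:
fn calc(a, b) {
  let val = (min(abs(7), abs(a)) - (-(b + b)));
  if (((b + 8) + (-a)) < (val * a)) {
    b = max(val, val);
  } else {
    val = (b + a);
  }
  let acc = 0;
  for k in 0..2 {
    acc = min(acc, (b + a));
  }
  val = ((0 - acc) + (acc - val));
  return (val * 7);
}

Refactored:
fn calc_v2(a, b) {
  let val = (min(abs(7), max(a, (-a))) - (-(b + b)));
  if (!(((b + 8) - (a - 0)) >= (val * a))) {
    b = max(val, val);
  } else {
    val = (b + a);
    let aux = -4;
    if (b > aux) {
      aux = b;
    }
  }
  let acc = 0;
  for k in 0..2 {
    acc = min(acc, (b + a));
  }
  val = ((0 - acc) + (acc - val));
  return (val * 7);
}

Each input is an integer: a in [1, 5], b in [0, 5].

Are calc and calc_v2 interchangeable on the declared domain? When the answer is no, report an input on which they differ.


Side by side, the visible changes include: min/max/abs usage differs; and constant usage differs; and branching structure differs; and comparison usage differs; and statement counts differ; and arithmetic usage differs; and local variable names differ; and boolean connective usage differs.
Spot check at a=5, b=2 — calc: val := 9 | (((b + 8) + (-a)) < (val * a)): true | b := 9 | acc := 0 | iter k=0: | acc := 0 | iter k=1: | acc := 0 | val := -9 | result -63. calc_v2: val := 9 | (!(((b + 8) - (a - 0)) >= (val * a))): true | b := 9 | acc := 0 | iter k=0: | acc := 0 | iter k=1: | acc := 0 | val := -9 | result -63. Both give -63.
Across all 30 domain points the two functions coincide.
verdict: equivalent


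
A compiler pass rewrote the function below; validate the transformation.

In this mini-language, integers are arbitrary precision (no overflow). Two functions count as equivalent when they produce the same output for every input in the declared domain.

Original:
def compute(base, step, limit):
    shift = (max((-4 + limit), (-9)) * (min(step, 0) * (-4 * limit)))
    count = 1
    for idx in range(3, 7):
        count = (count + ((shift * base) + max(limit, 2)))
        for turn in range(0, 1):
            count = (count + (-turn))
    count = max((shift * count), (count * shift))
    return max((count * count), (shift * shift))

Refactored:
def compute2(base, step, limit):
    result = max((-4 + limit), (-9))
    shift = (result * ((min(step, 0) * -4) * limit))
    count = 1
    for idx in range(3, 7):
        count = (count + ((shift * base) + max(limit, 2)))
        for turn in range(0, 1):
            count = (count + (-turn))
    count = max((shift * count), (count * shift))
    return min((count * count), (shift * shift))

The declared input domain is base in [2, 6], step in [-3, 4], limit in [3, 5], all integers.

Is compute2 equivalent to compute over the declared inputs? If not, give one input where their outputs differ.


Try base=2, step=-3, limit=3.
compute: shift=-36, then count=1, then (idx=3), then count=-68, then (turn=0), then count=-68, then (idx=4), then count=-137, then (turn=0), then count=-137, then (idx=5), then count=-206, then (turn=0), then count=-206, then (idx=6), then count=-275, then (turn=0), then count=-275, then count=9900, then returns 98010000
compute2: result=-1, then shift=-36, then count=1, then (idx=3), then count=-68, then (turn=0), then count=-68, then (idx=4), then count=-137, then (turn=0), then count=-137, then (idx=5), then count=-206, then (turn=0), then count=-206, then (idx=6), then count=-275, then (turn=0), then count=-275, then count=9900, then returns 1296
98010000 against 1296: the behavior changed.
verdict: not equivalent; witness: base=2, step=-3, limit=3


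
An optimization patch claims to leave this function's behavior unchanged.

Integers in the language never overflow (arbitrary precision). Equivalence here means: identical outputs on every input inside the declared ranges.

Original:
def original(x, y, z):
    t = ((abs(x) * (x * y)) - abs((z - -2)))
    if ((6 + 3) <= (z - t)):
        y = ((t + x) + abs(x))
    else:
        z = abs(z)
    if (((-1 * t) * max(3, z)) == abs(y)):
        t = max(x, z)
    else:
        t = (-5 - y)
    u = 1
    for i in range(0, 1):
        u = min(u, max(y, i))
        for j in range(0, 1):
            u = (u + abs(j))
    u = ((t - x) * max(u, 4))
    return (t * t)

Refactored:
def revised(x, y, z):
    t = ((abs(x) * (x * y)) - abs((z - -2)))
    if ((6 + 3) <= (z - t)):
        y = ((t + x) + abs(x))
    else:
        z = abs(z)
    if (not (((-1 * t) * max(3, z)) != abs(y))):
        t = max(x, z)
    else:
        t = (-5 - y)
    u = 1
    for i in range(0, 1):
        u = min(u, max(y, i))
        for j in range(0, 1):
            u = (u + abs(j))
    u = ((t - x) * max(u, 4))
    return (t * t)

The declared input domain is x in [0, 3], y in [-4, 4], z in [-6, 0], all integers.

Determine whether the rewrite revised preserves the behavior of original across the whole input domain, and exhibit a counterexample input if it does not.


The two versions differ — the changes include boolean connective usage differs, plus comparison usage differs.
One worked example (x=2, y=3, z=-6) — original: t becomes 8; next ((6 + 3) <= (z - t)) evaluates to false; next z becomes 6; next (((-1 * t) * max(3, z)) == abs(y)) evaluates to false; next t becomes -8; next u becomes 1; next at i=0:; next u becomes 1; next at j=0:; next u becomes 1; next u becomes -40; next final value 64; revised: t becomes 8; next ((6 + 3) <= (z - t)) evaluates to false; next z becomes 6; next (not (((-1 * t) * max(3, z)) != abs(y))) evaluates to false; next t becomes -8; next u becomes 1; next at i=0:; next u becomes 1; next at j=0:; next u becomes 1; next u becomes -40; next final value 64; agreement on 64.
Every one of the 252 inputs gives matching results.
verdict: equivalent


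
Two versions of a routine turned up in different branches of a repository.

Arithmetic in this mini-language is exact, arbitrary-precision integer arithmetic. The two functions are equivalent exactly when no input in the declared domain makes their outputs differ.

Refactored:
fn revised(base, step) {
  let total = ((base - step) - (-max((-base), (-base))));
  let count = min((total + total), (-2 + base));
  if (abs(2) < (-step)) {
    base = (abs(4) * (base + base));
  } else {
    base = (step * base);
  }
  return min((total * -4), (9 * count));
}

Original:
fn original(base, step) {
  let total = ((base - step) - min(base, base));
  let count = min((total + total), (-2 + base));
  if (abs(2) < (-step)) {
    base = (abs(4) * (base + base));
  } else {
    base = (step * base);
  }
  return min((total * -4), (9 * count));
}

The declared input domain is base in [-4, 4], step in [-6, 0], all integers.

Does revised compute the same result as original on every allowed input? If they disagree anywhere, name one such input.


The two are interchangeable: min/max/abs usage differs, and every declared input agrees.
One worked example (base=3, step=-4) — original: total=4, then count=1, then (abs(2) < (-step)) is true, then base=24, then returns -16; revised: total=4, then count=1, then (abs(2) < (-step)) is true, then base=24, then returns -16; agreement on -16.
Across all 63 domain points the two functions coincide.
verdict: equivalent


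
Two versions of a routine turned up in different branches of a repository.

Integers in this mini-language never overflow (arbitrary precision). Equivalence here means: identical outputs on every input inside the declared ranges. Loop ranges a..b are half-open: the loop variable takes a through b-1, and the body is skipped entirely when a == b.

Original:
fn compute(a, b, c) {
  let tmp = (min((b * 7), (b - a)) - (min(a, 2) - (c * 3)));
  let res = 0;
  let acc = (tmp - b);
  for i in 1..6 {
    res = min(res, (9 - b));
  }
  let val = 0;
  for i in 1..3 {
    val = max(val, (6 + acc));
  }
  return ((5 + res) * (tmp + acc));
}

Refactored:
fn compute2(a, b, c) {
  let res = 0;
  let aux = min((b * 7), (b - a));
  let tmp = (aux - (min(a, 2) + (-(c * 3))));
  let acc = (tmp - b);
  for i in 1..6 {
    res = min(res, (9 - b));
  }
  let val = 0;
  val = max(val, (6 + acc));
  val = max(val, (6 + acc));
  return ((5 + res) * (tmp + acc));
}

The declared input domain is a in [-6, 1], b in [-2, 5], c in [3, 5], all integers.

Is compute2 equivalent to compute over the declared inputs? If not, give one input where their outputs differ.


Differences: min/max/abs usage differs, plus loop structure differs, plus local variable names differ, plus constant usage differs, plus arithmetic usage differs, plus statement counts differ — yet all 192 inputs agree.
verdict: equivalent


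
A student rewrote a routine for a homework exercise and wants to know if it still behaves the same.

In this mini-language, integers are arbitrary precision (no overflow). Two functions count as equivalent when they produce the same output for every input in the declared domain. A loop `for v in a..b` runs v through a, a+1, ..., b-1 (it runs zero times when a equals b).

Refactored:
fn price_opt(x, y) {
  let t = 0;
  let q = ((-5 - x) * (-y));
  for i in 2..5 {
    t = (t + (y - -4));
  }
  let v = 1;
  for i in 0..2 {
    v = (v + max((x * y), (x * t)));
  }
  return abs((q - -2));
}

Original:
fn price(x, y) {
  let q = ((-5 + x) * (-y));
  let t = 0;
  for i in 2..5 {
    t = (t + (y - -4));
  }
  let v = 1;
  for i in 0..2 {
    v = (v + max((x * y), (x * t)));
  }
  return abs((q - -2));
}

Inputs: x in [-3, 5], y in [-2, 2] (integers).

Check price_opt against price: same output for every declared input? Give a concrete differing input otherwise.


Consider the input x=-3, y=-2.
price: q becomes -16; next t becomes 0; next at i=2:; next t becomes 2; next at i=3:; next t becomes 4; next at i=4:; next t becomes 6; next v becomes 1; next at i=0:; next v becomes 7; next at i=1:; next v becomes 13; next final value 14
price_opt: t becomes 0; next q becomes -4; next at i=2:; next t becomes 2; next at i=3:; next t becomes 4; next at i=4:; next t becomes 6; next v becomes 1; next at i=0:; next v becomes 7; next at i=1:; next v becomes 13; next final value 2
14 and 2 differ, so these are not the same function on this domain.
verdict: not equivalent; witness: x=-3, y=-2


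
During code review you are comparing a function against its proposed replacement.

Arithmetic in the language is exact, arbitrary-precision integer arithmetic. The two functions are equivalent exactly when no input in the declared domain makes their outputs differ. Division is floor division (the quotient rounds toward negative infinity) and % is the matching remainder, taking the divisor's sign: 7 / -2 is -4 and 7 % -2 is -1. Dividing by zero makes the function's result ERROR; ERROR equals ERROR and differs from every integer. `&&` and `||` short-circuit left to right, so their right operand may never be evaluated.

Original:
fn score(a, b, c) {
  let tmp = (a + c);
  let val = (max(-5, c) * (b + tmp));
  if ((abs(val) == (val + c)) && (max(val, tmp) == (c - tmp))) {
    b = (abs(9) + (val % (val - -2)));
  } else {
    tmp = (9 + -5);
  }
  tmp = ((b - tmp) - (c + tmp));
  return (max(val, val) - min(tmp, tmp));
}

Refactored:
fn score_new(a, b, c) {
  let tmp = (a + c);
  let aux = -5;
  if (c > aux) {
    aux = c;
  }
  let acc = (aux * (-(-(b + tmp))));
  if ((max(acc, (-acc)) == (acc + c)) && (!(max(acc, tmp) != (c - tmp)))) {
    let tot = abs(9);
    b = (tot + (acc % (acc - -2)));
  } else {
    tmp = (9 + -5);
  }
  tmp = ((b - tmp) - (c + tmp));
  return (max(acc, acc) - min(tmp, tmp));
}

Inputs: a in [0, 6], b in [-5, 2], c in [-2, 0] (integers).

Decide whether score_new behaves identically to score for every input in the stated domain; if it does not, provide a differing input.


Side by side, the visible changes include: boolean connective usage differs; and statement counts differ; and branching structure differs; and local variable names differ; and min/max/abs usage differs; and comparison usage differs.
One worked example (a=0, b=-1, c=-2) — score: tmp becomes -2; next val becomes 6; next ((abs(val) == (val + c)) && (max(val, tmp) == (c - tmp))) evaluates to false; next tmp becomes 4; next tmp becomes -7; next final value 13; score_new: tmp becomes -2; next aux becomes -5; next (c > aux) evaluates to true; next aux becomes -2; next acc becomes 6; next ((max(acc, (-acc)) == (acc + c)) && (!(max(acc, tmp) != (c - tmp)))) evaluates to false; next tmp becomes 4; next tmp becomes -7; next final value 13; agreement on 13.
Sweeping the whole domain (168 inputs) finds no disagreement.
verdict: equivalent


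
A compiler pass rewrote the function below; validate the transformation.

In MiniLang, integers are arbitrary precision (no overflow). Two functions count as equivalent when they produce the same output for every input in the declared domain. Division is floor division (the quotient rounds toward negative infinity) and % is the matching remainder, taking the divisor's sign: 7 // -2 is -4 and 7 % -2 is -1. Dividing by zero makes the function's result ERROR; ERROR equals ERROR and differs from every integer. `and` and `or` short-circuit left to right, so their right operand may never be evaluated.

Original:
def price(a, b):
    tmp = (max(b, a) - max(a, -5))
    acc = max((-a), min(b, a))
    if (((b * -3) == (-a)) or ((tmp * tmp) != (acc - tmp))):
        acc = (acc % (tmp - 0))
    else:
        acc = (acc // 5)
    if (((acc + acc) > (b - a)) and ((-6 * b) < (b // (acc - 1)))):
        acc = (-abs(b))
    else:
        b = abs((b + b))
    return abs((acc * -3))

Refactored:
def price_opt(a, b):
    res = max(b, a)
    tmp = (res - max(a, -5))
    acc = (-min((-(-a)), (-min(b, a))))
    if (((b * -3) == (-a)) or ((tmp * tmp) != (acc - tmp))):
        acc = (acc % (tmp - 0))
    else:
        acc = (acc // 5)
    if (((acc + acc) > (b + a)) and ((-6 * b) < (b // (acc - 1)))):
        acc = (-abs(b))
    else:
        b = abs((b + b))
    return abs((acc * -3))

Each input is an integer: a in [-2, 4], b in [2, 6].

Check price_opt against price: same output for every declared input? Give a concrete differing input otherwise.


Try a=-2, b=3.
price: tmp becomes 5; next acc becomes 2; next (((b * -3) == (-a)) or ((tmp * tmp) != (acc - tmp))) evaluates to true; next acc becomes 2; next (((acc + acc) > (b - a)) and ((-6 * b) < (b // (acc - 1)))) evaluates to false; next b becomes 6; next final value 6
price_opt: res becomes 3; next tmp becomes 5; next acc becomes 2; next (((b * -3) == (-a)) or ((tmp * tmp) != (acc - tmp))) evaluates to true; next acc becomes 2; next (((acc + acc) > (b + a)) and ((-6 * b) < (b // (acc - 1)))) evaluates to true; next acc becomes -3; next final value 9
6 and 9 differ, so these are not the same function on this domain.
verdict: not equivalent; witness: a=-2, b=3


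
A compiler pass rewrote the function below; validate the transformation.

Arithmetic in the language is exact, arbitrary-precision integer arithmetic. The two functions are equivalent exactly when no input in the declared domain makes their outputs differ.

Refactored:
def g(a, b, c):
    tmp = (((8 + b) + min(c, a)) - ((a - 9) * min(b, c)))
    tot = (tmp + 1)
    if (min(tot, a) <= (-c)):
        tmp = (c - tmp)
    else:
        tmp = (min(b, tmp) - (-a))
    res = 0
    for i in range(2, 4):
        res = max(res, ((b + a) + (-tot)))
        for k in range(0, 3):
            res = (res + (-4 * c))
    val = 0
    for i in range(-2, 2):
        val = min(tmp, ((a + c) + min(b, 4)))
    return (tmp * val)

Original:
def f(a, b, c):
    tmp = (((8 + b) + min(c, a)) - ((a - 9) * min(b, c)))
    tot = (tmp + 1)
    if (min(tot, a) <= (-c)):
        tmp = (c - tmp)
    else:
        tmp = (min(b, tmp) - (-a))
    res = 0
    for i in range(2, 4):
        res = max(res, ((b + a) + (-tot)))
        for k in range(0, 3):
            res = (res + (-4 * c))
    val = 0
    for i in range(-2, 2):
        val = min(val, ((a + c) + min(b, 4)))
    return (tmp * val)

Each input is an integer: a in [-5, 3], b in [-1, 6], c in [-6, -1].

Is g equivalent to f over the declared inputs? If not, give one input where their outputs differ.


Take a=-2, b=5, c=-1.
f: tmp = 0; tot = 1; (min(tot, a) <= (-c)) -> true; tmp = -1; res = 0; [i=2]; res = 2; [k=0]; res = 6; [k=1]; res = 10; [k=2]; res = 14; [i=3]; res = 14; [k=0]; res = 18; [k=1]; res = 22; [k=2]; res = 26; val = 0; [i=-2]; val = 0; [i=-1]; val = 0; [i=0]; val = 0; [i=1]; val = 0; return 0
g: tmp = 0; tot = 1; (min(tot, a) <= (-c)) -> true; tmp = -1; res = 0; [i=2]; res = 2; [k=0]; res = 6; [k=1]; res = 10; [k=2]; res = 14; [i=3]; res = 14; [k=0]; res = 18; [k=1]; res = 22; [k=2]; res = 26; val = 0; [i=-2]; val = -1; [i=-1]; val = -1; [i=0]; val = -1; [i=1]; val = -1; return 1
0 vs 1 — the two versions disagree here.
verdict: not equivalent; witness: a=-2, b=5, c=-1


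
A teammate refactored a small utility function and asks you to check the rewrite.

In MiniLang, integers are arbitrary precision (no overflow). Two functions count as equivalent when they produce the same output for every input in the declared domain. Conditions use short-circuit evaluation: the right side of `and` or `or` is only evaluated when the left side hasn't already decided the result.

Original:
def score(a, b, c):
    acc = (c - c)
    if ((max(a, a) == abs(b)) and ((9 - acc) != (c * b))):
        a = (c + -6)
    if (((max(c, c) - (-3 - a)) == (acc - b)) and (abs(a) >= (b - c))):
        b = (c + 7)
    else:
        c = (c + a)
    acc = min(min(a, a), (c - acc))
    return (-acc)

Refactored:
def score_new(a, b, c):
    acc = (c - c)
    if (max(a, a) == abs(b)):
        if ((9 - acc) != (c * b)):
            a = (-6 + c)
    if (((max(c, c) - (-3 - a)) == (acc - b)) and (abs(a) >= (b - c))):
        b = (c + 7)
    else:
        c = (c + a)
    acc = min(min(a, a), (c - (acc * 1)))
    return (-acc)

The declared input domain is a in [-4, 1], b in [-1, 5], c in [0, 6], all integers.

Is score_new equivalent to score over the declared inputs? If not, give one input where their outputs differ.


Behavior is preserved: although statement counts differ, plus constant usage differs, plus boolean connective usage differs, plus arithmetic usage differs, plus branching structure differs, the outputs never diverge.
Spot check at a=-2, b=-1, c=3 — score: acc = 0; ((max(a, a) == abs(b)) and ((9 - acc) != (c * b))) -> false; (((max(c, c) - (-3 - a)) == (acc - b)) and (abs(a) >= (b - c))) -> false; c = 1; acc = -2; return 2. score_new: acc = 0; (max(a, a) == abs(b)) -> false; (((max(c, c) - (-3 - a)) == (acc - b)) and (abs(a) >= (b - c))) -> false; c = 1; acc = -2; return 2. Both give 2.
An exhaustive pass over the 294 declared inputs shows identical outputs.
verdict: equivalent


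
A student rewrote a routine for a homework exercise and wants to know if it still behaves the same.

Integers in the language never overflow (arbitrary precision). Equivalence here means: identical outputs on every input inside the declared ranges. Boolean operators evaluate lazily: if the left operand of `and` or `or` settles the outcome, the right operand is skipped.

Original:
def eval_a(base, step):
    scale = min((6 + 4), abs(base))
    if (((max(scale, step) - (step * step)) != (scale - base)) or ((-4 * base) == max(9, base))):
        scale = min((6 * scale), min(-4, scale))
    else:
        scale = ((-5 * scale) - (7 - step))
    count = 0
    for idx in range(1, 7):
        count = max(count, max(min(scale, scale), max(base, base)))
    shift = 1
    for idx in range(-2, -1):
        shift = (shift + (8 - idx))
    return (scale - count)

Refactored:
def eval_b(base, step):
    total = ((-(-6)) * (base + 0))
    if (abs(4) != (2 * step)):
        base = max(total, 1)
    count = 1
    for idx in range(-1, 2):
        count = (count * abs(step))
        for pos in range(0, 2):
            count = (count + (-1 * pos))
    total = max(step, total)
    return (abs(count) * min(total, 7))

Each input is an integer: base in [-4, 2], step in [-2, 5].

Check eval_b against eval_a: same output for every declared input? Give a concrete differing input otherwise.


The rewrite breaks on base=-4, step=-2, where the results are -4 and -2.
eval_a: scale becomes 4; next (((max(scale, step) - (step * step)) != (scale - base)) or ((-4 * base) == max(9, base))) evaluates to true; next scale becomes -4; next count becomes 0; next at idx=1:; next count becomes 0; next at idx=2:; next count becomes 0; next at idx=3:; next count becomes 0; next at idx=4:; next count becomes 0; next at idx=5:; next count becomes 0; next at idx=6:; next count becomes 0; next shift becomes 1; next at idx=-2:; next shift becomes 11; next final value -4
eval_b: total becomes -24; next (abs(4) != (2 * step)) evaluates to true; next base becomes 1; next count becomes 1; next at idx=-1:; next count becomes 2; next at pos=0:; next count becomes 2; next at pos=1:; next count becomes 1; next at idx=0:; next count becomes 2; next at pos=0:; next count becomes 2; next at pos=1:; next count becomes 1; next at idx=1:; next count becomes 2; next at pos=0:; next count becomes 2; next at pos=1:; next count becomes 1; next total becomes -2; next final value -2
verdict: not equivalent; witness: base=-4, step=-2


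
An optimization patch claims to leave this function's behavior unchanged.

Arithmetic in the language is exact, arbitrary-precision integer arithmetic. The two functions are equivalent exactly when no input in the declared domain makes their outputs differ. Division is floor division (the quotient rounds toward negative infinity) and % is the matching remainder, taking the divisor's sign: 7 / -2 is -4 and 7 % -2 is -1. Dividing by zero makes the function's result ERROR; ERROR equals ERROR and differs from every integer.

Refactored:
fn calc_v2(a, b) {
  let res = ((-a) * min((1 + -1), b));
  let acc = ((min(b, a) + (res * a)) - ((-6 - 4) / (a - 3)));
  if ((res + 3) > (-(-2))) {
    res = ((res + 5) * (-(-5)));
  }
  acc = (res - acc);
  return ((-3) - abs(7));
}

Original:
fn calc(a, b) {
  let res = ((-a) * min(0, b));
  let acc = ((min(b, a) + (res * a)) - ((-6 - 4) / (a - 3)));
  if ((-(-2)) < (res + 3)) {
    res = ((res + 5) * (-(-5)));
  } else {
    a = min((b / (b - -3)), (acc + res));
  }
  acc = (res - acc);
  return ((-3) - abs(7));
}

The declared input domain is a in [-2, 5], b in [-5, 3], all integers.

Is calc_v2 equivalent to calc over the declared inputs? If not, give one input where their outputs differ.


Run the pair on a=-2, b=-3.
calc: res = -6; acc = 7; ((-(-2)) < (res + 3)) -> false; division by zero -> ERROR
calc_v2: res = -6; acc = 7; ((res + 3) > (-(-2))) -> false; acc = -13; return -10
ERROR and -10 differ, so these are not the same function on this domain.
verdict: not equivalent; witness: a=-2, b=-3


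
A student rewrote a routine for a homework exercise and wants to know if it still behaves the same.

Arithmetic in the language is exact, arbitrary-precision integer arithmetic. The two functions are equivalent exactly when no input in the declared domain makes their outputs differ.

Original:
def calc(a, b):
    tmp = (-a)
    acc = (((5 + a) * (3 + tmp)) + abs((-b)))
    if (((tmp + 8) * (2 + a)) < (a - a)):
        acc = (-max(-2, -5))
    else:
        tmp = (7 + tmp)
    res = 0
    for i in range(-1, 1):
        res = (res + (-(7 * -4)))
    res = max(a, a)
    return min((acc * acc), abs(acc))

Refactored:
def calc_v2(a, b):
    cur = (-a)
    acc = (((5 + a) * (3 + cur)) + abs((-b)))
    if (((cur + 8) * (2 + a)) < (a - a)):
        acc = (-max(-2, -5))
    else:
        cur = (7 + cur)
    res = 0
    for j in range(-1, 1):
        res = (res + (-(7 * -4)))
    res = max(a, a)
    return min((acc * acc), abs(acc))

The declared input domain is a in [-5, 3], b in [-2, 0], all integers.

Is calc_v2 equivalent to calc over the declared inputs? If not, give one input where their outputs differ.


This is a faithful refactor — local variable names differ, but the computed results match everywhere.
Tracing a=-2, b=0: calc: tmp=2, then acc=15, then (((tmp + 8) * (2 + a)) < (a - a)) is false, then tmp=9, then res=0, then (i=-1), then res=28, then (i=0), then res=56, then res=-2, then returns 15 | calc_v2: cur=2, then acc=15, then (((cur + 8) * (2 + a)) < (a - a)) is false, then cur=9, then res=0, then (j=-1), then res=28, then (j=0), then res=56, then res=-2, then returns 15 — matching result 15.
An exhaustive pass over the 27 declared inputs shows identical outputs.
verdict: equivalent


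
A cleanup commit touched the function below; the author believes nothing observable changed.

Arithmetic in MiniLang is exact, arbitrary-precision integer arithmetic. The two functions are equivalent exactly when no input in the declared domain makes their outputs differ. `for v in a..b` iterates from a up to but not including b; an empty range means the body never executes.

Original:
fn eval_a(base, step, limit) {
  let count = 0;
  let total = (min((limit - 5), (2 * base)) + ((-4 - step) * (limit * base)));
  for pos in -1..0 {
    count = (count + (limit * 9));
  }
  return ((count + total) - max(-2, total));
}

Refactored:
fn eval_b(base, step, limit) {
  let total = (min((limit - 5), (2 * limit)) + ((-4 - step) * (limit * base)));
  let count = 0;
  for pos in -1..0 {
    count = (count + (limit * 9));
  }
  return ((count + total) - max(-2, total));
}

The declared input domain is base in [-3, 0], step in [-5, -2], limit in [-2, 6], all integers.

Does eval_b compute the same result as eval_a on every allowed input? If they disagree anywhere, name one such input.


Not equivalent: base=-3, step=-5, limit=0 separates them (-4 vs -3).
eval_a: count=0, then total=-6, then (pos=-1), then count=0, then returns -4
eval_b: total=-5, then count=0, then (pos=-1), then count=0, then returns -3
verdict: not equivalent; witness: base=-3, step=-5, limit=0


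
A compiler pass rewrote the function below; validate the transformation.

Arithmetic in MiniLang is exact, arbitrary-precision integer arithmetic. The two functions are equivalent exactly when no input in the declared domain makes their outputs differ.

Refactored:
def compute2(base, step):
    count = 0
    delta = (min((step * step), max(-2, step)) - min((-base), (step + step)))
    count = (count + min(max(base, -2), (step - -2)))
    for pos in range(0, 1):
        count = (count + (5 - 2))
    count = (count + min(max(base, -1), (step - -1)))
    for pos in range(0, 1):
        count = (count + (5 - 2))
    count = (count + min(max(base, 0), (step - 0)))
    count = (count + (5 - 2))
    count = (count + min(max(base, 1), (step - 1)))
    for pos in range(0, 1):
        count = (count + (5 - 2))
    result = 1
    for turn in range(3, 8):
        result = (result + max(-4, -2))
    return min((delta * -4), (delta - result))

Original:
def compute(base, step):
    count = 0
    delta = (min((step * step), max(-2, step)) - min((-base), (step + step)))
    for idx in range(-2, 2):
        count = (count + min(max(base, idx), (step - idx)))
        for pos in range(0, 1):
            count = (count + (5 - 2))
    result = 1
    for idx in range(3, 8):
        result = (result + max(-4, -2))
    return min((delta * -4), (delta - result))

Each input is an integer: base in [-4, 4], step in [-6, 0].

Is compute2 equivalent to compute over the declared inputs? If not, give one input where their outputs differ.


This is a faithful refactor — min/max/abs usage differs, plus statement counts differ, plus constant usage differs, plus arithmetic usage differs, plus local variable names differ, plus loop structure differs, but the computed results match everywhere.
As a probe, take base=-4, step=-2: compute runs count := 0 | delta := 2 | iter idx=-2: | count := -2 | iter pos=0: | count := 1 | iter idx=-1: | count := 0 | iter pos=0: | count := 3 | iter idx=0: | count := 1 | iter pos=0: | count := 4 | iter idx=1: | count := 1 | iter pos=0: | count := 4 | result := 1 | iter idx=3: | result := -1 | iter idx=4: | result := -3 | iter idx=5: | result := -5 | iter idx=6: | result := -7 | iter idx=7: | result := -9 | result -8; compute2 runs count := 0 | delta := 2 | count := -2 | iter pos=0: | count := 1 | count := 0 | iter pos=0: | count := 3 | count := 1 | count := 4 | count := 1 | iter pos=0: | count := 4 | result := 1 | iter turn=3: | result := -1 | iter turn=4: | result := -3 | iter turn=5: | result := -5 | iter turn=6: | result := -7 | iter turn=7: | result := -9 | result -8; both end at -8.
An exhaustive pass over the 63 declared inputs shows identical outputs.
verdict: equivalent
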